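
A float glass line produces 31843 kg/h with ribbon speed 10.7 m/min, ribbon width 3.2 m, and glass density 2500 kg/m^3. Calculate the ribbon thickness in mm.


Ribbon cross-section from mass balance:
  Volume rate = throughput / density = 31843 / 2500 = 12.7372 m^3/h
  thickness = volume rate / (speed * 60 * width), i.e.
  thickness = throughput / (60 * speed * width * density) * 1000
  thickness = 31843 / (60 * 10.7 * 3.2 * 2500) * 1000 = 6.2 mm

6.2 mm


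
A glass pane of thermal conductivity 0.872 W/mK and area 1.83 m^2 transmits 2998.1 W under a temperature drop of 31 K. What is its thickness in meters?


Fourier's law: t = k * A * dT / Q
  t = 0.872 * 1.83 * 31 / 2998.1
  t = 49.46856 / 2998.1 = 0.0165 m

0.0165 m


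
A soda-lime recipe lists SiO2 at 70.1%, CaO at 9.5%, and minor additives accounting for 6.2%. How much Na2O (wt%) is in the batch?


Pieces sum to 100%:
  Na2O = 100 - (SiO2 + CaO + others)
  Na2O = 100 - (70.1 + 9.5 + 6.2) = 14.2%

14.2%


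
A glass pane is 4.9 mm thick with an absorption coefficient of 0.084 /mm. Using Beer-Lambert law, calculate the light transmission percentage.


Beer-Lambert law: T = exp(-alpha * thickness)
  exponent = -0.084 * 4.9 = -0.4116
  T = exp(-0.4116) = 0.6626
  Percentage = 0.6626 * 100 = 66.26%

66.26%


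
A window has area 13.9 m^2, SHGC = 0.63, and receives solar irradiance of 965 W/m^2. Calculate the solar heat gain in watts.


Solar heat gain: Q = Area * SHGC * Irradiance
  Q = 13.9 * 0.63 * 965 = 8450.5 W

8450.5 W


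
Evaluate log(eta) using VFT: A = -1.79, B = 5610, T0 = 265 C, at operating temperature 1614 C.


VFT equation: log(eta) = A + B / (T - T0)
  T - T0 = 1614 - 265 = 1349
  B / (T - T0) = 5610 / 1349 = 4.159
  log(eta) = -1.79 + 4.159 = 2.369

2.369


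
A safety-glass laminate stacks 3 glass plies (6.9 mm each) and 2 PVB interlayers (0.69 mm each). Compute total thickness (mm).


Total thickness = glass contribution + PVB contribution
  Glass: 3 * 6.9 = 20.7 mm
  PVB: 2 * 0.69 = 1.38 mm
  Total = 20.7 + 1.38 = 22.08 mm

22.08 mm


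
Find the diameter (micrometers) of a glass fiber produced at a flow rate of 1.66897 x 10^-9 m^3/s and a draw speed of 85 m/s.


Cross-sectional area from continuity:
  A = Q / v = 1.66897 x 10^-9 / 85 = 1.963494 x 10^-11 m^2
Diameter from circular cross-section:
  d = sqrt(4A / pi) * 10^6 (m -> um)
  d = sqrt(4 * 1.963494 x 10^-11 / pi) * 10^6 = 5.0 um

5.0 um


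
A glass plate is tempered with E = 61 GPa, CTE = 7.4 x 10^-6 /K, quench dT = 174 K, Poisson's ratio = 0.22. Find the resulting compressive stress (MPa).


Tempering stress: sigma = E * alpha * dT / (1 - nu)
  E (MPa) = 61 * 1000 = 61000
  Numerator = 61000 * (7.4 x 10^-6) * 174 = 78.5436
  Denominator = 1 - 0.22 = 0.78
  sigma = 78.5436 / 0.78 = 100.7 MPa

100.7 MPa


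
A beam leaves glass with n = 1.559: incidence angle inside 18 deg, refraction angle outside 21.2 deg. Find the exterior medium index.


Apply Snell's law: n1 * sin(theta1) = n2 * sin(theta2)
  n2 = n1 * sin(theta1) / sin(theta2)
  sin(18) = 0.309017
  sin(21.2) = 0.361625
  n2 = 1.559 * 0.309017 / 0.361625 = 1.3322

1.3322


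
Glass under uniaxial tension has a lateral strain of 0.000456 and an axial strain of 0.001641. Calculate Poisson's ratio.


Poisson's ratio: nu = lateral strain / axial strain
  nu = 0.000456 / 0.001641 = 0.2779

0.2779


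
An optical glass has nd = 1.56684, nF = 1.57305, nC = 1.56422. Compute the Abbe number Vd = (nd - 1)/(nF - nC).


Abbe number formula: Vd = (nd - 1) / (nF - nC)
  nd - 1 = 1.56684 - 1 = 0.56684
  nF - nC = 1.57305 - 1.56422 = 0.00883
  Vd = 0.56684 / 0.00883 = 64.19

64.19


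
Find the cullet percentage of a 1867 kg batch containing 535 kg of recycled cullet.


Cullet ratio = (cullet mass / total batch mass) * 100
  Ratio = 535 / 1867 * 100 = 28.66%

28.66%


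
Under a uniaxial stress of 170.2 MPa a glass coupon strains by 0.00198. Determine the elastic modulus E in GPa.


Young's modulus: E = stress / strain
  E = 170.2 MPa / 0.00198 = 85959.6 MPa
Convert to GPa: 85959.6 / 1000 = 85.96 GPa

85.96 GPa


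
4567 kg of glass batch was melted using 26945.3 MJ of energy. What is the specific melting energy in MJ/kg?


Rearrange E = m * s for s:
  s = E / m
  s = 26945.3 / 4567 = 5.9 MJ/kg

5.9 MJ/kg


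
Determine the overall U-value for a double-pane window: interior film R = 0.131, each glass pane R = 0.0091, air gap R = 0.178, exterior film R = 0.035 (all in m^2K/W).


Total thermal resistance (series):
  R_total = R_in + R_glass + R_air + R_glass + R_out
  R_total = 0.131 + 0.0091 + 0.178 + 0.0091 + 0.035 = 0.3622 m^2K/W
U-value = 1 / R_total = 1 / 0.3622 = 2.761 W/m^2K

2.761 W/m^2K


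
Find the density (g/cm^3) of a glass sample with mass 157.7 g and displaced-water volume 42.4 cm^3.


Use the definition of density:
  rho = mass / volume
  rho = 157.7 / 42.4 = 3.719 g/cm^3

3.719 g/cm^3


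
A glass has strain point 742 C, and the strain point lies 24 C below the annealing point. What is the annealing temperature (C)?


T_anneal = T_strain + gap:
  T_anneal = 742 + 24 = 766 C

766 C


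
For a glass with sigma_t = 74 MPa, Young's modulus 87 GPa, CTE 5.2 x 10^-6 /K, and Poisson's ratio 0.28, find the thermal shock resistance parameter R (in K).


Thermal shock resistance: R = sigma * (1 - nu) / (E * alpha)
  Numerator = 74 * (1 - 0.28) = 53.28
  Denominator = 87 * 1000 * (5.2 x 10^-6) = 0.4524
  R = 53.28 / 0.4524 = 117.8 K

117.8 K


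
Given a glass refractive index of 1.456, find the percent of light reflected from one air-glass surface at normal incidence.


Fresnel reflectance at normal incidence:
  R = ((n - 1)/(n + 1))^2
  (n - 1)/(n + 1) = (1.456 - 1)/(1.456 + 1) = 0.185668
  R = 0.185668^2 = 0.0344726
  R(%) = 0.0344726 * 100 = 3.447%

3.447%


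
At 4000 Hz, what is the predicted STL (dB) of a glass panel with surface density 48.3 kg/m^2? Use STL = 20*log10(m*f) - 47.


Mass law: STL = 20 * log10(m * f) - 47
  m * f = 48.3 * 4000 = 193200
  log10(193200) = 5.28601
  STL = 20 * 5.28601 - 47 = 105.7202 - 47 = 58.7 dB

58.7 dB


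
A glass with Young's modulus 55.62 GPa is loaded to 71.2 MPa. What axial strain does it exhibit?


Rearrange E = sigma / epsilon:
  epsilon = sigma / E
  E (MPa) = 55.62 * 1000 = 55620
  epsilon = 71.2 / 55620 = 0.00128

0.00128


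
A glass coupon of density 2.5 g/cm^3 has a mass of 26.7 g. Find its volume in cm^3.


Rearrange rho = m / V:
  V = m / rho
  V = 26.7 / 2.5 = 10.68 cm^3

10.68 cm^3


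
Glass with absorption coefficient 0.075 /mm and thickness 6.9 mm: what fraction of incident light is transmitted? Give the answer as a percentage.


Beer-Lambert law: T = exp(-alpha * thickness)
  exponent = -0.075 * 6.9 = -0.5175
  T = exp(-0.5175) = 0.596
  Percentage = 0.596 * 100 = 59.6%

59.6%


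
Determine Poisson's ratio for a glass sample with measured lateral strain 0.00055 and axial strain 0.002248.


Poisson's ratio: nu = lateral strain / axial strain
  nu = 0.00055 / 0.002248 = 0.2447

0.2447


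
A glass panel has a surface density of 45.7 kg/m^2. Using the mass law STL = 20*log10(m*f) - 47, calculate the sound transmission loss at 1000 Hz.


Mass law: STL = 20 * log10(m * f) - 47
  m * f = 45.7 * 1000 = 45700
  log10(45700) = 4.65992
  STL = 20 * 4.65992 - 47 = 93.1984 - 47 = 46.2 dB

46.2 dB


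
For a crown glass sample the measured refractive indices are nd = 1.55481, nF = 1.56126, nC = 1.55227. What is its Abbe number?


Abbe number formula: Vd = (nd - 1) / (nF - nC)
  nd - 1 = 1.55481 - 1 = 0.55481
  nF - nC = 1.56126 - 1.55227 = 0.00899
  Vd = 0.55481 / 0.00899 = 61.71

61.71


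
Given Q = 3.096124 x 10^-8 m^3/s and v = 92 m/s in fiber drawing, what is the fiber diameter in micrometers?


Cross-sectional area from continuity:
  A = Q / v = 3.096124 x 10^-8 / 92 = 3.365352 x 10^-10 m^2
Diameter from circular cross-section:
  d = sqrt(4A / pi) * 10^6 (m -> um)
  d = sqrt(4 * 3.365352 x 10^-10 / pi) * 10^6 = 20.7 um

20.7 um


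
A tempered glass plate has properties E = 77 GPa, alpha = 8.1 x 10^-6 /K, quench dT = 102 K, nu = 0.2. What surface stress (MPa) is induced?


Tempering stress: sigma = E * alpha * dT / (1 - nu)
  E (MPa) = 77 * 1000 = 77000
  Numerator = 77000 * (8.1 x 10^-6) * 102 = 63.6174
  Denominator = 1 - 0.2 = 0.8
  sigma = 63.6174 / 0.8 = 79.5 MPa

79.5 MPa


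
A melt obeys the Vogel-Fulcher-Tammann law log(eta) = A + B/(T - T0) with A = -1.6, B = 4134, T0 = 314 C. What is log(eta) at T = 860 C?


VFT equation: log(eta) = A + B / (T - T0)
  T - T0 = 860 - 314 = 546
  B / (T - T0) = 4134 / 546 = 7.571
  log(eta) = -1.6 + 7.571 = 5.971

5.971


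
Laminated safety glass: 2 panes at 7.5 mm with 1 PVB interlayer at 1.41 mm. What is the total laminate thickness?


Total thickness = glass contribution + PVB contribution
  Glass: 2 * 7.5 = 15.0 mm
  PVB: 1 * 1.41 = 1.41 mm
  Total = 15.0 + 1.41 = 16.41 mm

16.41 mm


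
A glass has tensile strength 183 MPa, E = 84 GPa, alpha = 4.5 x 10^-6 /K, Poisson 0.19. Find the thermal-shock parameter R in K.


Thermal shock resistance: R = sigma * (1 - nu) / (E * alpha)
  Numerator = 183 * (1 - 0.19) = 148.23
  Denominator = 84 * 1000 * (4.5 x 10^-6) = 0.378
  R = 148.23 / 0.378 = 392.1 K

392.1 K


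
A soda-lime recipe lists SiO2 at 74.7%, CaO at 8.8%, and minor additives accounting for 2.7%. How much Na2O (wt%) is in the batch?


Pieces sum to 100%:
  Na2O = 100 - (SiO2 + CaO + others)
  Na2O = 100 - (74.7 + 8.8 + 2.7) = 13.8%

13.8%


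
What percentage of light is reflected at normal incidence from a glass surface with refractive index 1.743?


Fresnel reflectance at normal incidence:
  R = ((n - 1)/(n + 1))^2
  (n - 1)/(n + 1) = (1.743 - 1)/(1.743 + 1) = 0.270871
  R = 0.270871^2 = 0.0733711
  R(%) = 0.0733711 * 100 = 7.337%

7.337%


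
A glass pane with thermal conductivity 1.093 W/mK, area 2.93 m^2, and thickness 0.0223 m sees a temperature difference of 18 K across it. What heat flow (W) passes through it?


Fourier's law: Q = k * A * dT / t
  Q = 1.093 * 2.93 * 18 / 0.0223
  Q = 57.64482 / 0.0223 = 2585 W

2585 W


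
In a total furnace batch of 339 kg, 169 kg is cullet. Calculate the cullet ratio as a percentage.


Cullet ratio = (cullet mass / total batch mass) * 100
  Ratio = 169 / 339 * 100 = 49.85%

49.85%


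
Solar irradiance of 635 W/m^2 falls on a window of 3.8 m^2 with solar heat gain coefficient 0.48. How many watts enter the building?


Solar heat gain: Q = Area * SHGC * Irradiance
  Q = 3.8 * 0.48 * 635 = 1158.2 W

1158.2 W


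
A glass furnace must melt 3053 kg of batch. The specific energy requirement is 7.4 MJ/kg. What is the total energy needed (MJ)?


Total energy = mass * specific energy
  E = 3053 * 7.4 = 22592.2 MJ

22592.2 MJ


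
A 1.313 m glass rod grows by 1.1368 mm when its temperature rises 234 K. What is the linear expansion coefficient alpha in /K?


Rearrange dL = alpha * L0 * dT for alpha:
  alpha = dL / (L0 * dT)
  alpha = (1.1368 / 1000) / (1.313 * 234) = 0.0000037 /K = 3.7 x 10^-6 /K

3.7 x 10^-6 /K


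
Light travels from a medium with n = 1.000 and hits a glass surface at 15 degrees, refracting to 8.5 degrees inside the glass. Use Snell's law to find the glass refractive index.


Apply Snell's law: n1 * sin(theta1) = n2 * sin(theta2)
  n2 = n1 * sin(theta1) / sin(theta2)
  sin(15) = 0.258819
  sin(8.5) = 0.147809
  n2 = 1.000 * 0.258819 / 0.147809 = 1.751

1.751


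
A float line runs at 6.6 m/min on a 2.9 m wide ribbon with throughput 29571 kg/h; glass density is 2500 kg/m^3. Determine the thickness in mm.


Ribbon cross-section from mass balance:
  Volume rate = throughput / density = 29571 / 2500 = 11.8284 m^3/h
  thickness = volume rate / (speed * 60 * width), i.e.
  thickness = throughput / (60 * speed * width * density) * 1000
  thickness = 29571 / (60 * 6.6 * 2.9 * 2500) * 1000 = 10.3 mm

10.3 mm


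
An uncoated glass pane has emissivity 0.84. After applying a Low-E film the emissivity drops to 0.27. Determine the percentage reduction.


Percentage reduction = (1 - coated/uncoated) * 100
  Ratio = 0.27 / 0.84 = 0.3214
  Reduction = (1 - 0.3214) * 100 = 67.9%

67.9%


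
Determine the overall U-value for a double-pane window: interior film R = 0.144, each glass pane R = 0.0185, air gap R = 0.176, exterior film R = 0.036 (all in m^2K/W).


Total thermal resistance (series):
  R_total = R_in + R_glass + R_air + R_glass + R_out
  R_total = 0.144 + 0.0185 + 0.176 + 0.0185 + 0.036 = 0.393 m^2K/W
U-value = 1 / R_total = 1 / 0.393 = 2.545 W/m^2K

2.545 W/m^2K


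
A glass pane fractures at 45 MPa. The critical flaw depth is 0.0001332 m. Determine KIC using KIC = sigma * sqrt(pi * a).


Fracture toughness: KIC = sigma * sqrt(pi * a)
  pi * a = pi * 0.0001332 = 0.00041846
  sqrt(pi * a) = 0.020456
  KIC = 45 * 0.020456 = 0.921 MPa*sqrt(m)

0.921 MPa*sqrt(m)


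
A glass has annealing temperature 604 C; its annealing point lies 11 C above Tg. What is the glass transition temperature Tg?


Rearrange T_anneal = Tg + offset for Tg:
  Tg = T_anneal - offset = 604 - 11 = 593 C

593 C


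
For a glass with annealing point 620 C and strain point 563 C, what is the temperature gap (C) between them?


Gap = T_anneal - T_strain:
  gap = 620 - 563 = 57 C

57 C


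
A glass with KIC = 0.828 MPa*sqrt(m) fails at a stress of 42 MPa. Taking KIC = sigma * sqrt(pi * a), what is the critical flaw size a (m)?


Rearrange KIC = sigma * sqrt(pi * a):
  sqrt(pi * a) = KIC / sigma
  sqrt(pi * a) = 0.828 / 42 = 0.019714
  a = (KIC / sigma)^2 / pi
  a = 0.019714^2 / pi = 0.0001237 m

0.0001237 m


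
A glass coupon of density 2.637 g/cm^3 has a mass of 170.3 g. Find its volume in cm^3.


Rearrange rho = m / V:
  V = m / rho
  V = 170.3 / 2.637 = 64.581 cm^3

64.581 cm^3


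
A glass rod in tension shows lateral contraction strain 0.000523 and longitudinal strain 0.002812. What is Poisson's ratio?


Poisson's ratio: nu = lateral strain / axial strain
  nu = 0.000523 / 0.002812 = 0.186

0.186


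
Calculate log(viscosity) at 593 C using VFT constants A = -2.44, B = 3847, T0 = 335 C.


VFT equation: log(eta) = A + B / (T - T0)
  T - T0 = 593 - 335 = 258
  B / (T - T0) = 3847 / 258 = 14.911
  log(eta) = -2.44 + 14.911 = 12.471

12.471


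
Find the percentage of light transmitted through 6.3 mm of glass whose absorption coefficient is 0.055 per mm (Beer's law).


Beer-Lambert law: T = exp(-alpha * thickness)
  exponent = -0.055 * 6.3 = -0.3465
  T = exp(-0.3465) = 0.7072
  Percentage = 0.7072 * 100 = 70.72%

70.72%


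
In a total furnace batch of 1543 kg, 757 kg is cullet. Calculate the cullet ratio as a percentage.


Cullet ratio = (cullet mass / total batch mass) * 100
  Ratio = 757 / 1543 * 100 = 49.06%

49.06%


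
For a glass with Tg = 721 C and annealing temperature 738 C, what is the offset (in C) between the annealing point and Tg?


Offset = T_anneal - Tg:
  offset = 738 - 721 = 17 C

17 C


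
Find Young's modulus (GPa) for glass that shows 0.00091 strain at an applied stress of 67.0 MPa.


Young's modulus: E = stress / strain
  E = 67.0 MPa / 0.00091 = 73626.37 MPa
Convert to GPa: 73626.37 / 1000 = 73.63 GPa

73.63 GPa


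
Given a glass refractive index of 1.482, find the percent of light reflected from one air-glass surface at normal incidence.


Fresnel reflectance at normal incidence:
  R = ((n - 1)/(n + 1))^2
  (n - 1)/(n + 1) = (1.482 - 1)/(1.482 + 1) = 0.194198
  R = 0.194198^2 = 0.0377129
  R(%) = 0.0377129 * 100 = 3.771%

3.771%


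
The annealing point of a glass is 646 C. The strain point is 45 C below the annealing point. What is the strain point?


Strain point = annealing point - difference:
  T_strain = 646 - 45 = 601 C

601 C


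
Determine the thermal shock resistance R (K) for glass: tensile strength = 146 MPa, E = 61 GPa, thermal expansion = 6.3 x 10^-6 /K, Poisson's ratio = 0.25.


Thermal shock resistance: R = sigma * (1 - nu) / (E * alpha)
  Numerator = 146 * (1 - 0.25) = 109.5
  Denominator = 61 * 1000 * (6.3 x 10^-6) = 0.3843
  R = 109.5 / 0.3843 = 284.9 K

284.9 K


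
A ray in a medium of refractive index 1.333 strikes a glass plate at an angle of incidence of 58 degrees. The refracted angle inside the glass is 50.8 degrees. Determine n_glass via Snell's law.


Apply Snell's law: n1 * sin(theta1) = n2 * sin(theta2)
  n2 = n1 * sin(theta1) / sin(theta2)
  sin(58) = 0.848048
  sin(50.8) = 0.774944
  n2 = 1.333 * 0.848048 / 0.774944 = 1.4587

1.4587


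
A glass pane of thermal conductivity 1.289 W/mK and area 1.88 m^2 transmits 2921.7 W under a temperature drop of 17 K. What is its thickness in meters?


Fourier's law: t = k * A * dT / Q
  t = 1.289 * 1.88 * 17 / 2921.7
  t = 41.19644 / 2921.7 = 0.0141 m

0.0141 m


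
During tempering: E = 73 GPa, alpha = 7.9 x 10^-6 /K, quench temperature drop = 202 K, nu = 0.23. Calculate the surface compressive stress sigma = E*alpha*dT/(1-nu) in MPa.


Tempering stress: sigma = E * alpha * dT / (1 - nu)
  E (MPa) = 73 * 1000 = 73000
  Numerator = 73000 * (7.9 x 10^-6) * 202 = 116.4934
  Denominator = 1 - 0.23 = 0.77
  sigma = 116.4934 / 0.77 = 151.3 MPa

151.3 MPa


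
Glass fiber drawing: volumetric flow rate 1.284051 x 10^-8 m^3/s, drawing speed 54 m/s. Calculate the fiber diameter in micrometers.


Cross-sectional area from continuity:
  A = Q / v = 1.284051 x 10^-8 / 54 = 2.377872 x 10^-10 m^2
Diameter from circular cross-section:
  d = sqrt(4A / pi) * 10^6 (m -> um)
  d = sqrt(4 * 2.377872 x 10^-10 / pi) * 10^6 = 17.4 um

17.4 um


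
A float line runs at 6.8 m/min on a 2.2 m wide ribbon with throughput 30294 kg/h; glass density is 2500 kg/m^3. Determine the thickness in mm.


Ribbon cross-section from mass balance:
  Volume rate = throughput / density = 30294 / 2500 = 12.1176 m^3/h
  thickness = volume rate / (speed * 60 * width), i.e.
  thickness = throughput / (60 * speed * width * density) * 1000
  thickness = 30294 / (60 * 6.8 * 2.2 * 2500) * 1000 = 13.5 mm

13.5 mm


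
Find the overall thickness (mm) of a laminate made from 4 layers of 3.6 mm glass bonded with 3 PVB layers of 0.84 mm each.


Total thickness = glass contribution + PVB contribution
  Glass: 4 * 3.6 = 14.4 mm
  PVB: 3 * 0.84 = 2.52 mm
  Total = 14.4 + 2.52 = 16.92 mm

16.92 mm


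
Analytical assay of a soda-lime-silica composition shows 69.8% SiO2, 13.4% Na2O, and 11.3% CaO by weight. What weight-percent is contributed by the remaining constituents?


Sum the three major oxides:
  SiO2 + Na2O + CaO = 69.8 + 13.4 + 11.3 = 94.5%
Subtract from 100%:
  Others = 100 - 94.5 = 5.5%

5.5%


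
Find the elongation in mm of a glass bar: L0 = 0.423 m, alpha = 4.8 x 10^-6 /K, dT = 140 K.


Thermal expansion formula: dL = alpha * L0 * dT
  dL = (4.8 x 10^-6) * 0.423 * 140 = 0.00028426 m
Convert to mm: 0.00028426 * 1000 = 0.2843 mm

0.2843 mm


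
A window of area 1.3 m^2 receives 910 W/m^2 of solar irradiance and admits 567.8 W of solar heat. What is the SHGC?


Rearrange Q = Area * SHGC * Irradiance:
  SHGC = Q / (Area * Irradiance)
  SHGC = 567.8 / (1.3 * 910) = 0.48

0.48


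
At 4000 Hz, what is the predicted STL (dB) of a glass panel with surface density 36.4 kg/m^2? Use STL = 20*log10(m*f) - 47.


Mass law: STL = 20 * log10(m * f) - 47
  m * f = 36.4 * 4000 = 145600
  log10(145600) = 5.16316
  STL = 20 * 5.16316 - 47 = 103.2632 - 47 = 56.3 dB

56.3 dB


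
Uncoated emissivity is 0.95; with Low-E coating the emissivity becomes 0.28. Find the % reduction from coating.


Percentage reduction = (1 - coated/uncoated) * 100
  Ratio = 0.28 / 0.95 = 0.2947
  Reduction = (1 - 0.2947) * 100 = 70.5%

70.5%


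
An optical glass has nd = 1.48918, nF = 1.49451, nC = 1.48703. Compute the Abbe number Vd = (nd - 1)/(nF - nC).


Abbe number formula: Vd = (nd - 1) / (nF - nC)
  nd - 1 = 1.48918 - 1 = 0.48918
  nF - nC = 1.49451 - 1.48703 = 0.00748
  Vd = 0.48918 / 0.00748 = 65.4

65.4


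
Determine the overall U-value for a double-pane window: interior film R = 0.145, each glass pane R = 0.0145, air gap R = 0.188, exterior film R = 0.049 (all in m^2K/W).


Total thermal resistance (series):
  R_total = R_in + R_glass + R_air + R_glass + R_out
  R_total = 0.145 + 0.0145 + 0.188 + 0.0145 + 0.049 = 0.411 m^2K/W
U-value = 1 / R_total = 1 / 0.411 = 2.433 W/m^2K

2.433 W/m^2K


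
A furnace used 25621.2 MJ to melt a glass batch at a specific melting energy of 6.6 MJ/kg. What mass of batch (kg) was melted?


Rearrange E = m * s for m:
  m = E / s
  m = 25621.2 / 6.6 = 3882.0 kg

3882.0 kg


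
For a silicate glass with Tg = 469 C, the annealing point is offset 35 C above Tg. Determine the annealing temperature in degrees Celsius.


The annealing temperature is Tg plus the offset:
  T_anneal = 469 + 35 = 504 C

504 C


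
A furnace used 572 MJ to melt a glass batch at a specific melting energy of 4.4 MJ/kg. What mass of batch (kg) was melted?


Rearrange E = m * s for m:
  m = E / s
  m = 572 / 4.4 = 130.0 kg

130.0 kg


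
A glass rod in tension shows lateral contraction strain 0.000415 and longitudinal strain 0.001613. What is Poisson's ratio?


Poisson's ratio: nu = lateral strain / axial strain
  nu = 0.000415 / 0.001613 = 0.2573

0.2573


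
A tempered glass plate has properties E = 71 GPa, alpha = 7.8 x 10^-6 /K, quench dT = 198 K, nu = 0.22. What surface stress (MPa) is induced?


Tempering stress: sigma = E * alpha * dT / (1 - nu)
  E (MPa) = 71 * 1000 = 71000
  Numerator = 71000 * (7.8 x 10^-6) * 198 = 109.6524
  Denominator = 1 - 0.22 = 0.78
  sigma = 109.6524 / 0.78 = 140.6 MPa

140.6 MPa


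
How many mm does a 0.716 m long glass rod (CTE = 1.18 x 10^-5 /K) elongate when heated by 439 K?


Thermal expansion formula: dL = alpha * L0 * dT
  dL = (1.18 x 10^-5) * 0.716 * 439 = 0.00370902 m
Convert to mm: 0.00370902 * 1000 = 3.709 mm

3.709 mm


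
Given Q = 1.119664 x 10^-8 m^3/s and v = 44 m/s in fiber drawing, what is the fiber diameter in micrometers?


Cross-sectional area from continuity:
  A = Q / v = 1.119664 x 10^-8 / 44 = 2.544691 x 10^-10 m^2
Diameter from circular cross-section:
  d = sqrt(4A / pi) * 10^6 (m -> um)
  d = sqrt(4 * 2.544691 x 10^-10 / pi) * 10^6 = 18.0 um

18.0 um


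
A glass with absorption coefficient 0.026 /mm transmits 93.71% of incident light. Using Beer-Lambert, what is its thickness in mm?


Rearrange T = exp(-alpha * thickness):
  thickness = -ln(T) / alpha
  T = 93.71/100 = 0.9371
  ln(T) = -0.06497
  -ln(T) = 0.06497
  thickness = 0.06497 / 0.026 = 2.5 mm

2.5 mm


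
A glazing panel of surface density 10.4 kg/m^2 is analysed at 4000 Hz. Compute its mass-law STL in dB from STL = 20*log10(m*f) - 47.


Mass law: STL = 20 * log10(m * f) - 47
  m * f = 10.4 * 4000 = 41600
  log10(41600) = 4.61909
  STL = 20 * 4.61909 - 47 = 92.3818 - 47 = 45.4 dB

45.4 dB


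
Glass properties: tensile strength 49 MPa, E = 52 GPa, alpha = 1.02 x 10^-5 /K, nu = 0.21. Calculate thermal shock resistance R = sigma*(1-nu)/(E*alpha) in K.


Thermal shock resistance: R = sigma * (1 - nu) / (E * alpha)
  Numerator = 49 * (1 - 0.21) = 38.71
  Denominator = 52 * 1000 * (1.02 x 10^-5) = 0.5304
  R = 38.71 / 0.5304 = 73.0 K

73.0 K


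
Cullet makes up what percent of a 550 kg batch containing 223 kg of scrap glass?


Cullet ratio = (cullet mass / total batch mass) * 100
  Ratio = 223 / 550 * 100 = 40.55%

40.55%


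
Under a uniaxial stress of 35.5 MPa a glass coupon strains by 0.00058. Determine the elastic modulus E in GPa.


Young's modulus: E = stress / strain
  E = 35.5 MPa / 0.00058 = 61206.9 MPa
Convert to GPa: 61206.9 / 1000 = 61.21 GPa

61.21 GPa


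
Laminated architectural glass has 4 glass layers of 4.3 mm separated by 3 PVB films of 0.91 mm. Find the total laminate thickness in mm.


Total thickness = glass contribution + PVB contribution
  Glass: 4 * 4.3 = 17.2 mm
  PVB: 3 * 0.91 = 2.73 mm
  Total = 17.2 + 2.73 = 19.93 mm

19.93 mm


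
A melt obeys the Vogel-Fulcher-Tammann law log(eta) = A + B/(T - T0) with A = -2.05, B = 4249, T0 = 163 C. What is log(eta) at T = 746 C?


VFT equation: log(eta) = A + B / (T - T0)
  T - T0 = 746 - 163 = 583
  B / (T - T0) = 4249 / 583 = 7.288
  log(eta) = -2.05 + 7.288 = 5.238

5.238


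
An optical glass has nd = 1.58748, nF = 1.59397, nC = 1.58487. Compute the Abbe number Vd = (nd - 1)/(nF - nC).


Abbe number formula: Vd = (nd - 1) / (nF - nC)
  nd - 1 = 1.58748 - 1 = 0.58748
  nF - nC = 1.59397 - 1.58487 = 0.0091
  Vd = 0.58748 / 0.0091 = 64.56

64.56


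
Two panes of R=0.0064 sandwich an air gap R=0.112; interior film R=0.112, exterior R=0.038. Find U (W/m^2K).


Total thermal resistance (series):
  R_total = R_in + R_glass + R_air + R_glass + R_out
  R_total = 0.112 + 0.0064 + 0.112 + 0.0064 + 0.038 = 0.2748 m^2K/W
U-value = 1 / R_total = 1 / 0.2748 = 3.639 W/m^2K

3.639 W/m^2K


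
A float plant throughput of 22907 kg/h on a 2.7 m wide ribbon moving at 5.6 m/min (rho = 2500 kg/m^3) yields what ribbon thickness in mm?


Ribbon cross-section from mass balance:
  Volume rate = throughput / density = 22907 / 2500 = 9.1628 m^3/h
  thickness = volume rate / (speed * 60 * width), i.e.
  thickness = throughput / (60 * speed * width * density) * 1000
  thickness = 22907 / (60 * 5.6 * 2.7 * 2500) * 1000 = 10.1 mm

10.1 mm


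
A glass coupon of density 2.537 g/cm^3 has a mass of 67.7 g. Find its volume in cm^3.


Rearrange rho = m / V:
  V = m / rho
  V = 67.7 / 2.537 = 26.685 cm^3

26.685 cm^3


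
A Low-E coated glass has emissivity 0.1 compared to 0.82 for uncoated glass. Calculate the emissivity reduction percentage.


Percentage reduction = (1 - coated/uncoated) * 100
  Ratio = 0.1 / 0.82 = 0.122
  Reduction = (1 - 0.122) * 100 = 87.8%

87.8%


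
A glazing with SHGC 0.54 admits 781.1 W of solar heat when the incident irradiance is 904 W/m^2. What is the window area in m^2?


Rearrange Q = Area * SHGC * Irradiance:
  Area = Q / (SHGC * Irradiance)
  Area = 781.1 / (0.54 * 904) = 1.6 m^2

1.6 m^2


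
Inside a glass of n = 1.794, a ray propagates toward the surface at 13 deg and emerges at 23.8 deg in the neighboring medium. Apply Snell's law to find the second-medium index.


Apply Snell's law: n1 * sin(theta1) = n2 * sin(theta2)
  n2 = n1 * sin(theta1) / sin(theta2)
  sin(13) = 0.224951
  sin(23.8) = 0.403545
  n2 = 1.794 * 0.224951 / 0.403545 = 1.0

1.0


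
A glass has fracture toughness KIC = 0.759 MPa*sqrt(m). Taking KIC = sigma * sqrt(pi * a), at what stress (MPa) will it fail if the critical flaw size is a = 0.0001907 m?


Rearrange KIC = sigma * sqrt(pi * a):
  sigma = KIC / sqrt(pi * a)
  sqrt(pi * 0.0001907) = 0.024477
  sigma = 0.759 / 0.024477 = 31.01 MPa

31.01 MPa


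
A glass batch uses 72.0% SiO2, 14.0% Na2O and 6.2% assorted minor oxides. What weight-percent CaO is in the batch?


Pieces sum to 100%:
  CaO = 100 - (SiO2 + Na2O + others)
  CaO = 100 - (72.0 + 14.0 + 6.2) = 7.8%

7.8%


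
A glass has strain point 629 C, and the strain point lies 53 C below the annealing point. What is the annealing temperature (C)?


T_anneal = T_strain + gap:
  T_anneal = 629 + 53 = 682 C

682 C


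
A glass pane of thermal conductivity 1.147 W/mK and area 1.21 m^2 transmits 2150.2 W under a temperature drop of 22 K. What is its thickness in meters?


Fourier's law: t = k * A * dT / Q
  t = 1.147 * 1.21 * 22 / 2150.2
  t = 30.53314 / 2150.2 = 0.0142 m

0.0142 m


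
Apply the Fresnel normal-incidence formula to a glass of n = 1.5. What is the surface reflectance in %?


Fresnel reflectance at normal incidence:
  R = ((n - 1)/(n + 1))^2
  (n - 1)/(n + 1) = (1.5 - 1)/(1.5 + 1) = 0.2
  R = 0.2^2 = 0.04
  R(%) = 0.04 * 100 = 4.0%

4.0%


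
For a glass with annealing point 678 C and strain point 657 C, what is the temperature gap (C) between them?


Gap = T_anneal - T_strain:
  gap = 678 - 657 = 21 C

21 C


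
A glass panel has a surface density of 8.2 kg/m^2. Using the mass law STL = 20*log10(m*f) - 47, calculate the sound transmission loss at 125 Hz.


Mass law: STL = 20 * log10(m * f) - 47
  m * f = 8.2 * 125 = 1025
  log10(1025) = 3.01072
  STL = 20 * 3.01072 - 47 = 60.2144 - 47 = 13.2 dB

13.2 dB


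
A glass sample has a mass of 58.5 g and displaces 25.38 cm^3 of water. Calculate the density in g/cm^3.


Use the definition of density:
  rho = mass / volume
  rho = 58.5 / 25.38 = 2.305 g/cm^3

2.305 g/cm^3


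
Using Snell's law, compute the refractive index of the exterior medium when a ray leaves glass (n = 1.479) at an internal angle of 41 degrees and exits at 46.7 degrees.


Apply Snell's law: n1 * sin(theta1) = n2 * sin(theta2)
  n2 = n1 * sin(theta1) / sin(theta2)
  sin(41) = 0.656059
  sin(46.7) = 0.727773
  n2 = 1.479 * 0.656059 / 0.727773 = 1.3333

1.3333


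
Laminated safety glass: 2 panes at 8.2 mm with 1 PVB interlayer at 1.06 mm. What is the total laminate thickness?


Total thickness = glass contribution + PVB contribution
  Glass: 2 * 8.2 = 16.4 mm
  PVB: 1 * 1.06 = 1.06 mm
  Total = 16.4 + 1.06 = 17.46 mm

17.46 mm


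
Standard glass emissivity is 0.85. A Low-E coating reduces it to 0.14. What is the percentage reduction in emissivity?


Percentage reduction = (1 - coated/uncoated) * 100
  Ratio = 0.14 / 0.85 = 0.1647
  Reduction = (1 - 0.1647) * 100 = 83.5%

83.5%


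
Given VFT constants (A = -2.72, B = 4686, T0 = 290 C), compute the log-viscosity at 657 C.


VFT equation: log(eta) = A + B / (T - T0)
  T - T0 = 657 - 290 = 367
  B / (T - T0) = 4686 / 367 = 12.768
  log(eta) = -2.72 + 12.768 = 10.048

10.048


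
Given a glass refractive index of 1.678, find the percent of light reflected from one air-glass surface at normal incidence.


Fresnel reflectance at normal incidence:
  R = ((n - 1)/(n + 1))^2
  (n - 1)/(n + 1) = (1.678 - 1)/(1.678 + 1) = 0.253174
  R = 0.253174^2 = 0.0640971
  R(%) = 0.0640971 * 100 = 6.41%

6.41%


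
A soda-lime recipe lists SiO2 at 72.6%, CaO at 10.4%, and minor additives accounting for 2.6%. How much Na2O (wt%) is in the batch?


Pieces sum to 100%:
  Na2O = 100 - (SiO2 + CaO + others)
  Na2O = 100 - (72.6 + 10.4 + 2.6) = 14.4%

14.4%


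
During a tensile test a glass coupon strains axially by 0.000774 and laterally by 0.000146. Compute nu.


Poisson's ratio: nu = lateral strain / axial strain
  nu = 0.000146 / 0.000774 = 0.1886

0.1886


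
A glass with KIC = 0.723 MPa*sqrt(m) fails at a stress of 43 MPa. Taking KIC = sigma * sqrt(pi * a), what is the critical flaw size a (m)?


Rearrange KIC = sigma * sqrt(pi * a):
  sqrt(pi * a) = KIC / sigma
  sqrt(pi * a) = 0.723 / 43 = 0.016814
  a = (KIC / sigma)^2 / pi
  a = 0.016814^2 / pi = 0.00009 m

0.00009 m


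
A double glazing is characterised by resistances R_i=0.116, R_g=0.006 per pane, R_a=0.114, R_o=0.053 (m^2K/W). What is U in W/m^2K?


Total thermal resistance (series):
  R_total = R_in + R_glass + R_air + R_glass + R_out
  R_total = 0.116 + 0.006 + 0.114 + 0.006 + 0.053 = 0.295 m^2K/W
U-value = 1 / R_total = 1 / 0.295 = 3.39 W/m^2K

3.39 W/m^2K


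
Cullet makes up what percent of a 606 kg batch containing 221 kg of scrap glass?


Cullet ratio = (cullet mass / total batch mass) * 100
  Ratio = 221 / 606 * 100 = 36.47%

36.47%


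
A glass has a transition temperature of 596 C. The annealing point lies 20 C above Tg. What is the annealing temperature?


The annealing temperature is Tg plus the offset:
  T_anneal = 596 + 20 = 616 C

616 C


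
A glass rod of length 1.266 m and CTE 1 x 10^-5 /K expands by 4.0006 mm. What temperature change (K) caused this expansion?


Rearrange dL = alpha * L0 * dT for dT:
  dT = dL / (alpha * L0)
  dL (m) = 4.0006 / 1000 = 0.0040006
  dT = 0.0040006 / ((1 x 10^-5) * 1.266) = 316.0 K

316.0 K


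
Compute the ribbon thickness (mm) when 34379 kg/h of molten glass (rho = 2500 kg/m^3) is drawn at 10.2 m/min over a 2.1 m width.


Ribbon cross-section from mass balance:
  Volume rate = throughput / density = 34379 / 2500 = 13.7516 m^3/h
  thickness = volume rate / (speed * 60 * width), i.e.
  thickness = throughput / (60 * speed * width * density) * 1000
  thickness = 34379 / (60 * 10.2 * 2.1 * 2500) * 1000 = 10.7 mm

10.7 mm


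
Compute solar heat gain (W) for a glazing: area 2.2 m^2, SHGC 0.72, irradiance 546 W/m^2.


Solar heat gain: Q = Area * SHGC * Irradiance
  Q = 2.2 * 0.72 * 546 = 864.9 W

864.9 W


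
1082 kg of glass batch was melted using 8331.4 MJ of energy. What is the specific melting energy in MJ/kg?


Rearrange E = m * s for s:
  s = E / m
  s = 8331.4 / 1082 = 7.7 MJ/kg

7.7 MJ/kg


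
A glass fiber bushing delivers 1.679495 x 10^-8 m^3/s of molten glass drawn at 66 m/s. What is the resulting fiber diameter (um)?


Cross-sectional area from continuity:
  A = Q / v = 1.679495 x 10^-8 / 66 = 2.544689 x 10^-10 m^2
Diameter from circular cross-section:
  d = sqrt(4A / pi) * 10^6 (m -> um)
  d = sqrt(4 * 2.544689 x 10^-10 / pi) * 10^6 = 18.0 um

18.0 um


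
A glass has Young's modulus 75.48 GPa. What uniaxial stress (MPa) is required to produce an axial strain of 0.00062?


Rearrange E = sigma / epsilon:
  sigma = E * epsilon
  E (MPa) = 75.48 * 1000 = 75480
  sigma = 75480 * 0.00062 = 46.8 MPa

46.8 MPa


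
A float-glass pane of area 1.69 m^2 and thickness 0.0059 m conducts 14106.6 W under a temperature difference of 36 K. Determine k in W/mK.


Fourier's law rearranged: k = Q * t / (A * dT)
  Numerator = 14106.6 * 0.0059 = 83.22894
  Denominator = 1.69 * 36 = 60.84
  k = 83.22894 / 60.84 = 1.368 W/mK

1.368 W/mK


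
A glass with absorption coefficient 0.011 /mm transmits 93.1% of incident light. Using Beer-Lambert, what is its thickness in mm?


Rearrange T = exp(-alpha * thickness):
  thickness = -ln(T) / alpha
  T = 93.1/100 = 0.931
  ln(T) = -0.0715
  -ln(T) = 0.0715
  thickness = 0.0715 / 0.011 = 6.5 mm

6.5 mm


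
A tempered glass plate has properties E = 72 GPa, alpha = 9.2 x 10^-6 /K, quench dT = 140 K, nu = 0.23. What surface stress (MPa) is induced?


Tempering stress: sigma = E * alpha * dT / (1 - nu)
  E (MPa) = 72 * 1000 = 72000
  Numerator = 72000 * (9.2 x 10^-6) * 140 = 92.736
  Denominator = 1 - 0.23 = 0.77
  sigma = 92.736 / 0.77 = 120.4 MPa

120.4 MPa


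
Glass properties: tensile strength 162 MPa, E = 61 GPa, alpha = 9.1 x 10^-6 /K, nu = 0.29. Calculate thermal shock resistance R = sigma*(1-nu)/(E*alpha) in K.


Thermal shock resistance: R = sigma * (1 - nu) / (E * alpha)
  Numerator = 162 * (1 - 0.29) = 115.02
  Denominator = 61 * 1000 * (9.1 x 10^-6) = 0.5551
  R = 115.02 / 0.5551 = 207.2 K

207.2 K


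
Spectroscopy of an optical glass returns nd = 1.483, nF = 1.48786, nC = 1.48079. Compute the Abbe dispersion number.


Abbe number formula: Vd = (nd - 1) / (nF - nC)
  nd - 1 = 1.483 - 1 = 0.483
  nF - nC = 1.48786 - 1.48079 = 0.00707
  Vd = 0.483 / 0.00707 = 68.32

68.32


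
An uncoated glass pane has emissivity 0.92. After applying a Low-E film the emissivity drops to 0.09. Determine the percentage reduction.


Percentage reduction = (1 - coated/uncoated) * 100
  Ratio = 0.09 / 0.92 = 0.0978
  Reduction = (1 - 0.0978) * 100 = 90.2%

90.2%


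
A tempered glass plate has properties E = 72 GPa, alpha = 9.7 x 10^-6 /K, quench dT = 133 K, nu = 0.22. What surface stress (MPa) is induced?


Tempering stress: sigma = E * alpha * dT / (1 - nu)
  E (MPa) = 72 * 1000 = 72000
  Numerator = 72000 * (9.7 x 10^-6) * 133 = 92.8872
  Denominator = 1 - 0.22 = 0.78
  sigma = 92.8872 / 0.78 = 119.1 MPa

119.1 MPa


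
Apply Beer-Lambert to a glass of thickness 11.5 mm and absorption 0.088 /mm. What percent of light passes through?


Beer-Lambert law: T = exp(-alpha * thickness)
  exponent = -0.088 * 11.5 = -1.012
  T = exp(-1.012) = 0.3635
  Percentage = 0.3635 * 100 = 36.35%

36.35%


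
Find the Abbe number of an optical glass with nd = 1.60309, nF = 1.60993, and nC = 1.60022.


Abbe number formula: Vd = (nd - 1) / (nF - nC)
  nd - 1 = 1.60309 - 1 = 0.60309
  nF - nC = 1.60993 - 1.60022 = 0.00971
  Vd = 0.60309 / 0.00971 = 62.11

62.11


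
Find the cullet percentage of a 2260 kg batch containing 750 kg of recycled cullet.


Cullet ratio = (cullet mass / total batch mass) * 100
  Ratio = 750 / 2260 * 100 = 33.19%

33.19%


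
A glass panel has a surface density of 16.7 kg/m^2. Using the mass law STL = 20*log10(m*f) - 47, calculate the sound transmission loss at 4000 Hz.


Mass law: STL = 20 * log10(m * f) - 47
  m * f = 16.7 * 4000 = 66800
  log10(66800) = 4.82478
  STL = 20 * 4.82478 - 47 = 96.4956 - 47 = 49.5 dB

49.5 dB


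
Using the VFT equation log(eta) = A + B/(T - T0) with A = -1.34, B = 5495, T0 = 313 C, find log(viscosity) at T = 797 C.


VFT equation: log(eta) = A + B / (T - T0)
  T - T0 = 797 - 313 = 484
  B / (T - T0) = 5495 / 484 = 11.353
  log(eta) = -1.34 + 11.353 = 10.013

10.013


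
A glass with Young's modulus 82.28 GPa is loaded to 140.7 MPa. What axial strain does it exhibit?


Rearrange E = sigma / epsilon:
  epsilon = sigma / E
  E (MPa) = 82.28 * 1000 = 82280
  epsilon = 140.7 / 82280 = 0.00171

0.00171


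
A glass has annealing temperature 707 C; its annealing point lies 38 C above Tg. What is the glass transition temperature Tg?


Rearrange T_anneal = Tg + offset for Tg:
  Tg = T_anneal - offset = 707 - 38 = 669 C

669 C


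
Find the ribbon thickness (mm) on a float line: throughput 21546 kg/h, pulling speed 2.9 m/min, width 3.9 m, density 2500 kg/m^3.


Ribbon cross-section from mass balance:
  Volume rate = throughput / density = 21546 / 2500 = 8.6184 m^3/h
  thickness = volume rate / (speed * 60 * width), i.e.
  thickness = throughput / (60 * speed * width * density) * 1000
  thickness = 21546 / (60 * 2.9 * 3.9 * 2500) * 1000 = 12.7 mm

12.7 mm


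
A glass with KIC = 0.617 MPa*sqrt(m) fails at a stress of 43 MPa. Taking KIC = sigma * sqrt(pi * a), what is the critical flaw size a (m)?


Rearrange KIC = sigma * sqrt(pi * a):
  sqrt(pi * a) = KIC / sigma
  sqrt(pi * a) = 0.617 / 43 = 0.014349
  a = (KIC / sigma)^2 / pi
  a = 0.014349^2 / pi = 0.0000655 m

0.0000655 m


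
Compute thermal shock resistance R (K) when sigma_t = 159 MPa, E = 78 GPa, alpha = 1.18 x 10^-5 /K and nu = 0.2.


Thermal shock resistance: R = sigma * (1 - nu) / (E * alpha)
  Numerator = 159 * (1 - 0.2) = 127.2
  Denominator = 78 * 1000 * (1.18 x 10^-5) = 0.9204
  R = 127.2 / 0.9204 = 138.2 K

138.2 K


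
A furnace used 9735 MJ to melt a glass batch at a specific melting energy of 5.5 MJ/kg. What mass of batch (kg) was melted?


Rearrange E = m * s for m:
  m = E / s
  m = 9735 / 5.5 = 1770.0 kg

1770.0 kg


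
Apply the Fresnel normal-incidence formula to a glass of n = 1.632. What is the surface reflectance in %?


Fresnel reflectance at normal incidence:
  R = ((n - 1)/(n + 1))^2
  (n - 1)/(n + 1) = (1.632 - 1)/(1.632 + 1) = 0.240122
  R = 0.240122^2 = 0.0576586
  R(%) = 0.0576586 * 100 = 5.766%

5.766%


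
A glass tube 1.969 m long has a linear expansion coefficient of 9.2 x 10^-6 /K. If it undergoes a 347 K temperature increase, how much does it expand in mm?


Thermal expansion formula: dL = alpha * L0 * dT
  dL = (9.2 x 10^-6) * 1.969 * 347 = 0.00628584 m
Convert to mm: 0.00628584 * 1000 = 6.2858 mm

6.2858 mm


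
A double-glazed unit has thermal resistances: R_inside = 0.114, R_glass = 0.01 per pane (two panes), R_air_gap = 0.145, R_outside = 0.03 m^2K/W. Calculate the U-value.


Total thermal resistance (series):
  R_total = R_in + R_glass + R_air + R_glass + R_out
  R_total = 0.114 + 0.01 + 0.145 + 0.01 + 0.03 = 0.309 m^2K/W
U-value = 1 / R_total = 1 / 0.309 = 3.236 W/m^2K

3.236 W/m^2K


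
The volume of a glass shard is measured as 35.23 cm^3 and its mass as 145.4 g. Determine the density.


Use the definition of density:
  rho = mass / volume
  rho = 145.4 / 35.23 = 4.127 g/cm^3

4.127 g/cm^3
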